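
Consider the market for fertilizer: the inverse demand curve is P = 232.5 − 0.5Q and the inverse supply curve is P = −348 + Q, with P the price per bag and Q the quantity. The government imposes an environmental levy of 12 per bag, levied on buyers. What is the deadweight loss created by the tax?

Deadweight loss = 48.

Rewrite in direct form: Qd = 465 − 2P and Qs = P + 348.
Without the tax, 465 − 2P = P + 348 gives 3P = 117, so P* = 39 and Q* = 387.
With the tax collected from buyers, demand (in seller-price terms) shifts: Qd = 465 − 2(P + 12).
New equilibrium: buyers pay 43, suppliers receive 31, Q = 379. (Wedge: Pb − Ps = 12.)
Quantity falls by |ΔQ| = |387 − 379| = 8.
DWL = ½ · t · |ΔQ| = ½ · 12 · 8 = 48.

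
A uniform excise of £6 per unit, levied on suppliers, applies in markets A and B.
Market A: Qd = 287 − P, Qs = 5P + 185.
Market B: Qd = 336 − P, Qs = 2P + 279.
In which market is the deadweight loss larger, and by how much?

Market A: pre-tax P* = £17, Q* = 270; post-tax Q = 265; deadweight loss = £15.
Market B: pre-tax P* = £19, Q* = 317; post-tax Q = 313; deadweight loss = £12.
Difference: £15 vs £12 → market A is larger by £3.

Market A, by £3.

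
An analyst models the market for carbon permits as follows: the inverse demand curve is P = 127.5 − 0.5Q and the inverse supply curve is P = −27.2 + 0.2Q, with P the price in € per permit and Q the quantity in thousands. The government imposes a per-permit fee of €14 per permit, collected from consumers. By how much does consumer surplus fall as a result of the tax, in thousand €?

Consumer surplus falls by €2110 thousand.

Inverting to Q(P) form: Qd = 255 − 2P; Qs = 5P + 136.
Without the tax, 255 − 2P = 5P + 136 gives 7P = 119, so P* = €17 and Q* = 221.
With the tax collected from consumers, demand (in seller-price terms) shifts: Qd = 255 − 2(P + 14).
New equilibrium: consumers pay €27, suppliers receive €13, Q = 201. (Wedge: Pb − Ps = 14.)
ΔCS is the trapezoid between Q = 201 and Q = 221 of height €10: ½ · (221 + 201) · 10 = €2110.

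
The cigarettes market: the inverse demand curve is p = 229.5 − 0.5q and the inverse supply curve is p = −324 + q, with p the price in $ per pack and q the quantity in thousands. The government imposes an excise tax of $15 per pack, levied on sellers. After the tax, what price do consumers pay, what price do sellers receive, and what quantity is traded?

Consumers pay $50; sellers receive $35; quantity = 359.

Rewrite in direct form: qd = 459 − 2p and qs = p + 324.
Without the tax, 459 − 2p = p + 324 gives 3p = 135, so p* = $45 and q* = 369.
With the tax collected from sellers, supply shifts: qs = (p − 15) + 324.
New equilibrium: consumers pay $50, sellers receive $35, q = 359. (Wedge: pb − ps = 15.)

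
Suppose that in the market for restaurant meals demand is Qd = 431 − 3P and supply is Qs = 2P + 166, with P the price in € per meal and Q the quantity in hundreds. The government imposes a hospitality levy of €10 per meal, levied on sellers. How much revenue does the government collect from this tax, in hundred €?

Without the tax, 431 − 3P = 2P + 166 gives 5P = 265, so P* = €53 and Q* = 272.
With the tax collected from sellers, supply shifts: Qs = 2(P − 10) + 166.
New equilibrium: consumers pay €57, sellers receive €47, Q = 260. (Wedge: Pb − Ps = 10.)
Revenue = t · Q = 10 · 260 = €2600.

Tax revenue = €2600 hundred.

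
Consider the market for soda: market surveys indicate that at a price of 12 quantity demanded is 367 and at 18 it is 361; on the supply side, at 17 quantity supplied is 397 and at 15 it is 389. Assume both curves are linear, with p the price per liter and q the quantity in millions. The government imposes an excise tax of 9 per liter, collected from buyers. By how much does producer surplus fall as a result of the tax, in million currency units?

Producer surplus falls by 657.72 million.

Demand slope: (361 − 367)/(18 − 12) = -1, so qd = 379 − p.
Supply slope: (389 − 397)/(15 − 17) = 4, so qs = 4p + 329.
Before the tax: set 379 − p = 4p + 329 → p* = 10, q* = 369.
With the tax collected from buyers, demand (in seller-price terms) shifts: qd = 379 − (p + 9).
Solving gives q = 361.8 with buyers paying 17.2 and producers receiving 8.2 (the 9 wedge).
ΔPS is the trapezoid between Q = 361.8 and Q = 369 of height 1.8: ½ · (369 + 361.8) · 1.8 = 657.72.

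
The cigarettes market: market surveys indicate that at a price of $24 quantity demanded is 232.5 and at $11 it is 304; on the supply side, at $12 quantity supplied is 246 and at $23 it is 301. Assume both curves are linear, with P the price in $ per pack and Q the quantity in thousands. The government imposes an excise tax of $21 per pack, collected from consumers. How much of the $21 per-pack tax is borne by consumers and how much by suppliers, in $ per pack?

Consumers bear $10 per pack; suppliers bear $11 per pack.

Demand slope: (304 − 232.5)/(11 − 24) = -5.5, so Qd = 364.5 − 5.5P.
Supply slope: (301 − 246)/(23 − 12) = 5, so Qs = 5P + 186.
Without the tax, 364.5 − 5.5P = 5P + 186 gives 10.5P = 178.5, so P* = $17 and Q* = 271.
With the tax collected from consumers, demand (in seller-price terms) shifts: Qd = 364.5 − 5.5(P + 21).
New equilibrium: consumers pay $27, suppliers receive $6, Q = 216. (Wedge: Pb − Ps = 21.)
Burden on consumers: $10; on suppliers: $11. (They sum to $21.)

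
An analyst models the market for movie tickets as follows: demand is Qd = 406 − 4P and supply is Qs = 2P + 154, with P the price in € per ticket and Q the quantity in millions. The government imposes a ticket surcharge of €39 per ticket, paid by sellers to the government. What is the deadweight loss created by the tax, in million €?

Without the tax, 406 − 4P = 2P + 154 gives 6P = 252, so P* = €42 and Q* = 238.
With the tax collected from sellers, supply shifts: Qs = 2(P − 39) + 154.
New equilibrium: buyers pay €55, sellers receive €16, Q = 186. (Wedge: Pb − Ps = 39.)
Quantity falls by |ΔQ| = |238 − 186| = 52.
DWL = ½ · t · |ΔQ| = ½ · 39 · 52 = €1014.

Deadweight loss = €1014 million.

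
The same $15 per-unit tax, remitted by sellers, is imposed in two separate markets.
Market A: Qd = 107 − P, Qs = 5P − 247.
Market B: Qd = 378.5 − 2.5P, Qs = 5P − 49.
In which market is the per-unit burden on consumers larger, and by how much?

Market A: pre-tax P* = $59, Q* = 48; post-tax Q = 35.5; per-unit burden on consumers = $12.5.
Market B: pre-tax P* = $57, Q* = 236; post-tax Q = 211; per-unit burden on consumers = $10.
Difference: $12.5 vs $10 → market A is larger by $2.5.

Market A, by $2.5.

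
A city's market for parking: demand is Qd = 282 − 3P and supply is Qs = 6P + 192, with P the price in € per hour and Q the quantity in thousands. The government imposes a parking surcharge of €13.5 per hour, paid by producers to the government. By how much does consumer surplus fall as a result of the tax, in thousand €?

Consumer surplus falls by €2146.5 thousand.

Before the tax: set 282 − 3P = 6P + 192 → P* = €10, Q* = 252.
With the tax collected from producers, supply shifts: Qs = 6(P − 13.5) + 192.
New equilibrium: consumers pay €19, producers receive €5.5, Q = 225. (Wedge: Pb − Ps = 13.5.)
ΔCS is the trapezoid between Q = 225 and Q = 252 of height €9: ½ · (252 + 225) · 9 = €2146.5.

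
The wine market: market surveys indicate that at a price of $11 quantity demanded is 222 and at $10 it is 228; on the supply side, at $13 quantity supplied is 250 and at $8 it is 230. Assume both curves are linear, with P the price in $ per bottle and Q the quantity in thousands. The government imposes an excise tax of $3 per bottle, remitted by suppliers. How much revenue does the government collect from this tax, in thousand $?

Tax revenue = $680.4 thousand.

Demand slope: (228 − 222)/(10 − 11) = -6, so Qd = 288 − 6P.
Supply slope: (230 − 250)/(8 − 13) = 4, so Qs = 4P + 198.
Without the tax, 288 − 6P = 4P + 198 gives 10P = 90, so P* = $9 and Q* = 234.
With the tax collected from suppliers, supply shifts: Qs = 4(P − 3) + 198.
New equilibrium: buyers pay $10.2, suppliers receive $7.2, Q = 226.8. (Wedge: Pb − Ps = 3.)
Revenue = t · Q = 3 · 226.8 = $680.4.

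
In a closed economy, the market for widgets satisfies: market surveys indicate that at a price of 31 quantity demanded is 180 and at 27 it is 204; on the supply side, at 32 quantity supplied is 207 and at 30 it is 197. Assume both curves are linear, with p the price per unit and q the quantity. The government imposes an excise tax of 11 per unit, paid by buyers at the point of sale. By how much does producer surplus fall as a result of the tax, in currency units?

Demand slope: (204 − 180)/(27 − 31) = -6, so qd = 366 − 6p.
Supply slope: (197 − 207)/(30 − 32) = 5, so qs = 5p + 47.
Before the tax: set 366 − 6p = 5p + 47 → p* = 29, q* = 192.
With the tax collected from buyers, demand (in seller-price terms) shifts: qd = 366 − 6(p + 11).
Solving gives q = 162 with buyers paying 34 and sellers receiving 23 (the 11 wedge).
ΔPS is the trapezoid between Q = 162 and Q = 192 of height 6: ½ · (192 + 162) · 6 = 1062.

Producer surplus falls by 1062.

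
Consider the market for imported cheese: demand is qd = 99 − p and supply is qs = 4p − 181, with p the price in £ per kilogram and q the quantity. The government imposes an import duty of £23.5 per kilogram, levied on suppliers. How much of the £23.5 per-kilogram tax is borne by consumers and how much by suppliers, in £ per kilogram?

Consumers bear £18.8 per kilogram; suppliers bear £4.7 per kilogram.

Before the tax: set 99 − p = 4p − 181 → p* = £56, q* = 43.
With the tax collected from suppliers, supply shifts: qs = 4(p − 23.5) − 181.
New equilibrium: consumers pay £74.8, suppliers receive £51.3, q = 24.2. (Wedge: pb − ps = 23.5.)
Burden on consumers: £18.8; on suppliers: £4.7. (They sum to £23.5.)
The less price-elastic side of the market bears the larger share of a per-unit tax.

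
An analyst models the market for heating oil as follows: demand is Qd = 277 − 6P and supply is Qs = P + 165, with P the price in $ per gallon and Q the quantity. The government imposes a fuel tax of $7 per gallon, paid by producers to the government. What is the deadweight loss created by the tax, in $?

Deadweight loss = $21.

Without the tax, 277 − 6P = P + 165 gives 7P = 112, so P* = $16 and Q* = 181.
With the tax collected from producers, supply shifts: Qs = (P − 7) + 165.
New equilibrium: consumers pay $17, producers receive $10, Q = 175. (Wedge: Pb − Ps = 7.)
Quantity falls by |ΔQ| = |181 − 175| = 6.
DWL = ½ · t · |ΔQ| = ½ · 7 · 6 = $21.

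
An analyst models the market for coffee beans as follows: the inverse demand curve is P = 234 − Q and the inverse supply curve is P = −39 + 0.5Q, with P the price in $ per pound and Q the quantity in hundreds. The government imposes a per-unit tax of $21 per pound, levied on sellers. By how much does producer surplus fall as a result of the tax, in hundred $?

Rewrite in direct form: Qd = 234 − P and Qs = 2P + 78.
Without the tax, 234 − P = 2P + 78 gives 3P = 156, so P* = $52 and Q* = 182.
With the tax collected from sellers, supply shifts: Qs = 2(P − 21) + 78.
Solving gives Q = 168 with buyers paying $66 and sellers receiving $45 (the $21 wedge).
ΔPS is the trapezoid between Q = 168 and Q = 182 of height $7: ½ · (182 + 168) · 7 = $1225.

Producer surplus falls by $1225 hundred.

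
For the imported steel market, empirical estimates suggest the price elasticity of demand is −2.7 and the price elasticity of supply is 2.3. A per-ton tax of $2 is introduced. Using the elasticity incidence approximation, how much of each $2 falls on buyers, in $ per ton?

Incidence ratio: buyers' share ≈ εs / (εs + |εd|) = 2.3 / (2.3 + 2.7) = 0.46.
So buyers bear ≈ 0.46 × $2 = $0.92; sellers bear $1.08.

Buyers bear ≈ $0.92 per ton.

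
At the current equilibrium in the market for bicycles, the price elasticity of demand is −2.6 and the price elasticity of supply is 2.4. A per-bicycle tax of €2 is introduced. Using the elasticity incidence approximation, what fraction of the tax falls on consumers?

Incidence ratio: consumers' share ≈ εs / (εs + |εd|) = 2.4 / (2.4 + 2.6) = 0.48.
Supply is the less elastic side, so consumers bear the smaller share.

Consumers' share ≈ 0.48.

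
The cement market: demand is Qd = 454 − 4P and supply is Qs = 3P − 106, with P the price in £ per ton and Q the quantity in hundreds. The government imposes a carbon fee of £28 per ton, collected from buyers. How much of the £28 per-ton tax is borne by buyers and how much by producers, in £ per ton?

Without the tax, 454 − 4P = 3P − 106 gives 7P = 560, so P* = £80 and Q* = 134.
With the tax collected from buyers, demand (in seller-price terms) shifts: Qd = 454 − 4(P + 28).
New equilibrium: buyers pay £92, producers receive £64, Q = 86. (Wedge: Pb − Ps = 28.)
Burden on buyers: £12; on producers: £16. (They sum to £28.)
The less price-elastic side of the market bears the larger share of a per-unit tax.

Buyers bear £12 per ton; producers bear £16 per ton.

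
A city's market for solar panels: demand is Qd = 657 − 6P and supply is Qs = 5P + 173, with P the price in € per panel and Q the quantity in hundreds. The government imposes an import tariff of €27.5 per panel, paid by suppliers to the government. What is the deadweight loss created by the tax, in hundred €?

Deadweight loss = €1031.25 hundred.

Before the tax: set 657 − 6P = 5P + 173 → P* = €44, Q* = 393.
With the tax collected from suppliers, supply shifts: Qs = 5(P − 27.5) + 173.
New equilibrium: buyers pay €56.5, suppliers receive €29, Q = 318. (Wedge: Pb − Ps = 27.5.)
Quantity falls by |ΔQ| = |393 − 318| = 75.
DWL = ½ · t · |ΔQ| = ½ · 27.5 · 75 = €1031.25.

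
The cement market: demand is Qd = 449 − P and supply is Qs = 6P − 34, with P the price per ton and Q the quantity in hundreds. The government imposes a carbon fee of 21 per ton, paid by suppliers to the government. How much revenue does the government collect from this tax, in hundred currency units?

Tax revenue = 7602 hundred.

Before the tax: set 449 − P = 6P − 34 → P* = 69, Q* = 380.
With the tax collected from suppliers, supply shifts: Qs = 6(P − 21) − 34.
New equilibrium: buyers pay 87, suppliers receive 66, Q = 362. (Wedge: Pb − Ps = 21.)
Revenue = t · Q = 21 · 362 = 7602.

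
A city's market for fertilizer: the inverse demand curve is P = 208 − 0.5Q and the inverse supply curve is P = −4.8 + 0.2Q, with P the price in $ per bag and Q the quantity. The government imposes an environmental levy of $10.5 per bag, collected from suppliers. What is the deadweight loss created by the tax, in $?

Deadweight loss = $78.75.

Rewrite in direct form: Qd = 416 − 2P and Qs = 5P + 24.
Before the tax: set 416 − 2P = 5P + 24 → P* = $56, Q* = 304.
With the tax collected from suppliers, supply shifts: Qs = 5(P − 10.5) + 24.
New equilibrium: consumers pay $63.5, suppliers receive $53, Q = 289. (Wedge: Pb − Ps = 10.5.)
Quantity falls by |ΔQ| = |304 − 289| = 15.
DWL = ½ · t · |ΔQ| = ½ · 10.5 · 15 = $78.75.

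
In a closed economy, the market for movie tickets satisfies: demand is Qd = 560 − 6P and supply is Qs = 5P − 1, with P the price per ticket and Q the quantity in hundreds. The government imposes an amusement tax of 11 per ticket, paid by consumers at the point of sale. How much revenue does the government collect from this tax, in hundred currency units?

Without the tax, 560 − 6P = 5P − 1 gives 11P = 561, so P* = 51 and Q* = 254.
With the tax collected from consumers, demand (in seller-price terms) shifts: Qd = 560 − 6(P + 11).
New equilibrium: consumers pay 56, producers receive 45, Q = 224. (Wedge: Pb − Ps = 11.)
Revenue = t · Q = 11 · 224 = 2464.

Tax revenue = 2464 hundred.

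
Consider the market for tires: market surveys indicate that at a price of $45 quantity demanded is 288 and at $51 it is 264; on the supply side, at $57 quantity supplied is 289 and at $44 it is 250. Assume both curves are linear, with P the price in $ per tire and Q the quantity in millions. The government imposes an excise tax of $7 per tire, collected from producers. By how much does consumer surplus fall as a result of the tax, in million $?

Consumer surplus falls by $786 million.

Demand slope: (264 − 288)/(51 − 45) = -4, so Qd = 468 − 4P.
Supply slope: (250 − 289)/(44 − 57) = 3, so Qs = 3P + 118.
Without the tax, 468 − 4P = 3P + 118 gives 7P = 350, so P* = $50 and Q* = 268.
With the tax collected from producers, supply shifts: Qs = 3(P − 7) + 118.
Solving gives Q = 256 with buyers paying $53 and producers receiving $46 (the $7 wedge).
ΔCS is the trapezoid between Q = 256 and Q = 268 of height $3: ½ · (268 + 256) · 3 = $786.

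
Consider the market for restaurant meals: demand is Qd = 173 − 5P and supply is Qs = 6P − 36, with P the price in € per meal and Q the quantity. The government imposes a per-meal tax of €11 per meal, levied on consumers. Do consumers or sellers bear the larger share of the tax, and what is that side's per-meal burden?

Consumers bear the larger share: €6 per meal.

Without the tax, 173 − 5P = 6P − 36 gives 11P = 209, so P* = €19 and Q* = 78.
With the tax collected from consumers, demand (in seller-price terms) shifts: Qd = 173 − 5(P + 11).
New equilibrium: consumers pay €25, sellers receive €14, Q = 48. (Wedge: Pb − Ps = 11.)
Per-meal burden: consumers €6, sellers €5.
Consumers take the larger share because demand is less price-elastic here (demand slope 5 vs supply slope 6).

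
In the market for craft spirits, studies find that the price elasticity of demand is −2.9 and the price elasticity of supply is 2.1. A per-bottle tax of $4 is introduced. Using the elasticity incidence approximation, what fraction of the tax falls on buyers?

Incidence ratio: buyers' share ≈ εs / (εs + |εd|) = 2.1 / (2.1 + 2.9) = 0.42.
Supply is the less elastic side, so buyers bear the smaller share.

Buyers' share ≈ 0.42.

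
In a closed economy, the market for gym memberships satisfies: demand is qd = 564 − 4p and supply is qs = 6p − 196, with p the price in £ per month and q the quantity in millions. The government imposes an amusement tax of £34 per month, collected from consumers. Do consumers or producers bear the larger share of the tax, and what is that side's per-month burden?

Without the tax, 564 − 4p = 6p − 196 gives 10p = 760, so p* = £76 and q* = 260.
With the tax collected from consumers, demand (in seller-price terms) shifts: qd = 564 − 4(p + 34).
New equilibrium: consumers pay £96.4, producers receive £62.4, q = 178.4. (Wedge: pb − ps = 34.)
Per-month burden: consumers £20.4, producers £13.6.
Consumers take the larger share because demand is less price-elastic here (demand slope 4 vs supply slope 6).

Consumers bear the larger share: £20.4 per month.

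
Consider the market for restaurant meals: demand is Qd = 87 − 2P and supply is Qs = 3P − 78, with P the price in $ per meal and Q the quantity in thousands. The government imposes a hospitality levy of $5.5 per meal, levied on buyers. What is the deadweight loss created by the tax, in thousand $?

Deadweight loss = $18.15 thousand.

Before the tax: set 87 − 2P = 3P − 78 → P* = $33, Q* = 21.
With the tax collected from buyers, demand (in seller-price terms) shifts: Qd = 87 − 2(P + 5.5).
Solving gives Q = 14.4 with buyers paying $36.3 and producers receiving $30.8 (the $5.5 wedge).
Quantity falls by |ΔQ| = |21 − 14.4| = 6.6.
DWL = ½ · t · |ΔQ| = ½ · 5.5 · 6.6 = $18.15.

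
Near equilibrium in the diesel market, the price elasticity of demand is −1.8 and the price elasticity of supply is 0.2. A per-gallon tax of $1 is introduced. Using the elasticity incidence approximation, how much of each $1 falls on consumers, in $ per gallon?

Consumers bear ≈ $0.1 per gallon.

Incidence ratio: consumers' share ≈ εs / (εs + |εd|) = 0.2 / (0.2 + 1.8) = 0.1.
So consumers bear ≈ 0.1 × $1 = $0.1; producers bear $0.9.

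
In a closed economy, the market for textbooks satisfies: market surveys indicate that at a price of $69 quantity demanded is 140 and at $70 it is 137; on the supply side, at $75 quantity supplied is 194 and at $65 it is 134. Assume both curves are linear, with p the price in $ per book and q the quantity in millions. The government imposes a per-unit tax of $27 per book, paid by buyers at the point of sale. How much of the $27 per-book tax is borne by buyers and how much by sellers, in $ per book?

Demand slope: (137 − 140)/(70 − 69) = -3, so qd = 347 − 3p.
Supply slope: (134 − 194)/(65 − 75) = 6, so qs = 6p − 256.
Without the tax, 347 − 3p = 6p − 256 gives 9p = 603, so p* = $67 and q* = 146.
With the tax collected from buyers, demand (in seller-price terms) shifts: qd = 347 − 3(p + 27).
Solving gives q = 92 with buyers paying $85 and sellers receiving $58 (the $27 wedge).
Burden on buyers: $18; on sellers: $9. (They sum to $27.)
The less price-elastic side of the market bears the larger share of a per-unit tax.

Buyers bear $18 per book; sellers bear $9 per book.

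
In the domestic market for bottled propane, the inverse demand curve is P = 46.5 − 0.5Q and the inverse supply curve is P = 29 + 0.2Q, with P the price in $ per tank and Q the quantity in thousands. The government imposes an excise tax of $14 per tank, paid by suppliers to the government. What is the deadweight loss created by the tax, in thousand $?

Rewrite in direct form: Qd = 93 − 2P and Qs = 5P − 145.
Before the tax: set 93 − 2P = 5P − 145 → P* = $34, Q* = 25.
With the tax collected from suppliers, supply shifts: Qs = 5(P − 14) − 145.
Solving gives Q = 5 with buyers paying $44 and suppliers receiving $30 (the $14 wedge).
Quantity falls by |ΔQ| = |25 − 5| = 20.
DWL = ½ · t · |ΔQ| = ½ · 14 · 20 = $140.

Deadweight loss = $140 thousand.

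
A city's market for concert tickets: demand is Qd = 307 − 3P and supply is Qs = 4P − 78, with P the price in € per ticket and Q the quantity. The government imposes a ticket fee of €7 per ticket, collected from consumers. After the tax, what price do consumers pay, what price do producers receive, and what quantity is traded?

Consumers pay €59; producers receive €52; quantity = 130.

Before the tax: set 307 − 3P = 4P − 78 → P* = €55, Q* = 142.
With the tax collected from consumers, demand (in seller-price terms) shifts: Qd = 307 − 3(P + 7).
New equilibrium: consumers pay €59, producers receive €52, Q = 130. (Wedge: Pb − Ps = 7.)
The less price-elastic side of the market bears the larger share of a per-unit tax.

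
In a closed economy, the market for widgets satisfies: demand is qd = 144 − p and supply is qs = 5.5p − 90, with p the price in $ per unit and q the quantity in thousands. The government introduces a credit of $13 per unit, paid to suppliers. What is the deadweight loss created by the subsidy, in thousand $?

Deadweight loss = $71.5 thousand.

Before the subsidy: set 144 − p = 5.5p − 90 → p* = $36, q* = 108.
With a per-unit subsidy paid to suppliers, each receives p + 13 per unit sold, so supply becomes qs = 5.5(p + 13) − 90.
Solving gives q = 119 with buyers paying $25 and suppliers receiving $38 (the $13 wedge).
Quantity rises by |ΔQ| = |108 − 119| = 11.
DWL = ½ · t · |ΔQ| = ½ · 13 · 11 = $71.5.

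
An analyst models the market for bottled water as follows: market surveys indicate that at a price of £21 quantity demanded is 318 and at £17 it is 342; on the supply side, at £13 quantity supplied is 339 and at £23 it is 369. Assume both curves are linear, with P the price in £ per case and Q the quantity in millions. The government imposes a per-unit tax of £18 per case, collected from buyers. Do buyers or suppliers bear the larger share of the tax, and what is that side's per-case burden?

Demand slope: (342 − 318)/(17 − 21) = -6, so Qd = 444 − 6P.
Supply slope: (369 − 339)/(23 − 13) = 3, so Qs = 3P + 300.
Without the tax, 444 − 6P = 3P + 300 gives 9P = 144, so P* = £16 and Q* = 348.
With the tax collected from buyers, demand (in seller-price terms) shifts: Qd = 444 − 6(P + 18).
Solving gives Q = 312 with buyers paying £22 and suppliers receiving £4 (the £18 wedge).
Per-case burden: buyers £6, suppliers £12.
Suppliers take the larger share because supply is less price-elastic here (demand slope 6 vs supply slope 3).

Suppliers bear the larger share: £12 per case.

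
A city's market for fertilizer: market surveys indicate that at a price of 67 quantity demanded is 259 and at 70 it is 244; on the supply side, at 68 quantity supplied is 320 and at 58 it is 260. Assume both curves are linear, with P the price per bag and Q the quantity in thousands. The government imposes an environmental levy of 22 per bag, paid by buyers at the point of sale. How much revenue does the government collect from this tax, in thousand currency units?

Demand slope: (244 − 259)/(70 − 67) = -5, so Qd = 594 − 5P.
Supply slope: (260 − 320)/(58 − 68) = 6, so Qs = 6P − 88.
Before the tax: set 594 − 5P = 6P − 88 → P* = 62, Q* = 284.
With the tax collected from buyers, demand (in seller-price terms) shifts: Qd = 594 − 5(P + 22).
Solving gives Q = 224 with buyers paying 74 and suppliers receiving 52 (the 22 wedge).
Revenue = t · Q = 22 · 224 = 4928.

Tax revenue = 4928 thousand.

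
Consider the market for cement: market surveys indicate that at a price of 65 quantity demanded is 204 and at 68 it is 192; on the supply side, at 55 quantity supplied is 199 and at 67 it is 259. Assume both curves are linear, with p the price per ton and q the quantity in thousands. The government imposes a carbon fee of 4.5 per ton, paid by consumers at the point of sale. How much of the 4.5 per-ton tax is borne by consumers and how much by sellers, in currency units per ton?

Consumers bear 2.5 per ton; sellers bear 2 per ton.

Demand slope: (192 − 204)/(68 − 65) = -4, so qd = 464 − 4p.
Supply slope: (259 − 199)/(67 − 55) = 5, so qs = 5p − 76.
Without the tax, 464 − 4p = 5p − 76 gives 9p = 540, so p* = 60 and q* = 224.
With the tax collected from consumers, demand (in seller-price terms) shifts: qd = 464 − 4(p + 4.5).
New equilibrium: consumers pay 62.5, sellers receive 58, q = 214. (Wedge: pb − ps = 4.5.)
Burden on consumers: 2.5; on sellers: 2. (They sum to 4.5.)
The less price-elastic side of the market bears the larger share of a per-unit tax.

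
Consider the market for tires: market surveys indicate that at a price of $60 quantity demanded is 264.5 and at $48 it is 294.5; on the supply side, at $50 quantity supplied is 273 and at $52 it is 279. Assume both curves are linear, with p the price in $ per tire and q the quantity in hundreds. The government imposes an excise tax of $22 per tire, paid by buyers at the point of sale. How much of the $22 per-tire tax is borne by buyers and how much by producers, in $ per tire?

Demand slope: (294.5 − 264.5)/(48 − 60) = -2.5, so qd = 414.5 − 2.5p.
Supply slope: (279 − 273)/(52 − 50) = 3, so qs = 3p + 123.
Without the tax, 414.5 − 2.5p = 3p + 123 gives 5.5p = 291.5, so p* = $53 and q* = 282.
With the tax collected from buyers, demand (in seller-price terms) shifts: qd = 414.5 − 2.5(p + 22).
Solving gives q = 252 with buyers paying $65 and producers receiving $43 (the $22 wedge).
Burden on buyers: $12; on producers: $10. (They sum to $22.)

Buyers bear $12 per tire; producers bear $10 per tire.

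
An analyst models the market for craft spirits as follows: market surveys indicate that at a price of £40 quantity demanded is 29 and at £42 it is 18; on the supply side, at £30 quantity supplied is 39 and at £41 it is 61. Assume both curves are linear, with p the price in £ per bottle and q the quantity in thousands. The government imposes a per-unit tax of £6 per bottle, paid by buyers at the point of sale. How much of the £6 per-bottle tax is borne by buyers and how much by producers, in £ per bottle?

Demand slope: (18 − 29)/(42 − 40) = -5.5, so qd = 249 − 5.5p.
Supply slope: (61 − 39)/(41 − 30) = 2, so qs = 2p − 21.
Before the tax: set 249 − 5.5p = 2p − 21 → p* = £36, q* = 51.
With the tax collected from buyers, demand (in seller-price terms) shifts: qd = 249 − 5.5(p + 6).
Solving gives q = 42.2 with buyers paying £37.6 and producers receiving £31.6 (the £6 wedge).
Burden on buyers: £1.6; on producers: £4.4. (They sum to £6.)

Buyers bear £1.6 per bottle; producers bear £4.4 per bottle.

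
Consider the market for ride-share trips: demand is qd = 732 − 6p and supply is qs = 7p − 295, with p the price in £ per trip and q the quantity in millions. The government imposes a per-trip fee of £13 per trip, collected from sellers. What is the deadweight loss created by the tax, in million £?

Before the tax: set 732 − 6p = 7p − 295 → p* = £79, q* = 258.
With the tax collected from sellers, supply shifts: qs = 7(p − 13) − 295.
Solving gives q = 216 with consumers paying £86 and sellers receiving £73 (the £13 wedge).
Quantity falls by |ΔQ| = |258 − 216| = 42.
DWL = ½ · t · |ΔQ| = ½ · 13 · 42 = £273.

Deadweight loss = £273 million.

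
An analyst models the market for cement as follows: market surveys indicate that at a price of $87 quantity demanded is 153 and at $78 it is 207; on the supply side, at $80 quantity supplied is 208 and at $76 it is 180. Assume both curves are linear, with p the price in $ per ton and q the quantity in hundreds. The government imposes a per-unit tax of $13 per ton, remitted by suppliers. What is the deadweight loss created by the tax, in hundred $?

Deadweight loss = $273 hundred.

Demand slope: (207 − 153)/(78 − 87) = -6, so qd = 675 − 6p.
Supply slope: (180 − 208)/(76 − 80) = 7, so qs = 7p − 352.
Without the tax, 675 − 6p = 7p − 352 gives 13p = 1027, so p* = $79 and q* = 201.
With the tax collected from suppliers, supply shifts: qs = 7(p − 13) − 352.
New equilibrium: buyers pay $86, suppliers receive $73, q = 159. (Wedge: pb − ps = 13.)
Quantity falls by |ΔQ| = |201 − 159| = 42.
DWL = ½ · t · |ΔQ| = ½ · 13 · 42 = $273.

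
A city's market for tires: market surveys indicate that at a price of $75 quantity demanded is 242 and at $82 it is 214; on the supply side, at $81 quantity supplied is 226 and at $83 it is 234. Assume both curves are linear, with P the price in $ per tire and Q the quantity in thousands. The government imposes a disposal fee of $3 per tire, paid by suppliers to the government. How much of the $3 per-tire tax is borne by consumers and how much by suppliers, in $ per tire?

Demand slope: (214 − 242)/(82 − 75) = -4, so Qd = 542 − 4P.
Supply slope: (234 − 226)/(83 − 81) = 4, so Qs = 4P − 98.
Without the tax, 542 − 4P = 4P − 98 gives 8P = 640, so P* = $80 and Q* = 222.
With the tax collected from suppliers, supply shifts: Qs = 4(P − 3) − 98.
New equilibrium: consumers pay $81.5, suppliers receive $78.5, Q = 216. (Wedge: Pb − Ps = 3.)
Burden on consumers: $1.5; on suppliers: $1.5. (They sum to $3.)

Consumers bear $1.5 per tire; suppliers bear $1.5 per tire.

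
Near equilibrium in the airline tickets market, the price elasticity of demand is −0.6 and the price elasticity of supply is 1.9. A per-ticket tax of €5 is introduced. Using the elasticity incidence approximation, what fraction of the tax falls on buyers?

Buyers' share ≈ 0.76.

Incidence ratio: buyers' share ≈ εs / (εs + |εd|) = 1.9 / (1.9 + 0.6) = 0.76.
Supply is the more elastic side, so buyers bear the larger share.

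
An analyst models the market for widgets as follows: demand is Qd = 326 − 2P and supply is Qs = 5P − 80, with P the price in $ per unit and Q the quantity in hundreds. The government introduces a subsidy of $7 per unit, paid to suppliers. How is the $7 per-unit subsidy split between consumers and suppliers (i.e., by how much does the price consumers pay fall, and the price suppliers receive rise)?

Before the subsidy: set 326 − 2P = 5P − 80 → P* = $58, Q* = 210.
With a per-unit subsidy paid to suppliers, each receives P + 7 per unit sold, so supply becomes Qs = 5(P + 7) − 80.
New equilibrium: consumers pay $53, suppliers receive $60, Q = 220. (Wedge: Pb − Ps = −7.)
Gain to consumers: $5; to suppliers: $2. (They sum to $7.)

Consumers gain $5 per unit; suppliers gain $2 per unit.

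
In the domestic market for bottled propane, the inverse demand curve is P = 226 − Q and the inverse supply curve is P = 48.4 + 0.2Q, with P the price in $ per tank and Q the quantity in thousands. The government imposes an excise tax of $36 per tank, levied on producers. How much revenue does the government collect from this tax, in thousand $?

Inverting to Q(P) form: Qd = 226 − P; Qs = 5P − 242.
Before the tax: set 226 − P = 5P − 242 → P* = $78, Q* = 148.
With the tax collected from producers, supply shifts: Qs = 5(P − 36) − 242.
New equilibrium: consumers pay $108, producers receive $72, Q = 118. (Wedge: Pb − Ps = 36.)
Revenue = t · Q = 36 · 118 = $4248.

Tax revenue = $4248 thousand.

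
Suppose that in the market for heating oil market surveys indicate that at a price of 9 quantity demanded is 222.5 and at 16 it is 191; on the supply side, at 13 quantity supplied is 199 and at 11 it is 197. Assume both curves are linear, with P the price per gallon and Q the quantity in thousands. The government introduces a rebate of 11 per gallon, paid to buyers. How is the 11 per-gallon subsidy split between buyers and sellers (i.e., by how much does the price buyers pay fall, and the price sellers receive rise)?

Demand slope: (191 − 222.5)/(16 − 9) = -4.5, so Qd = 263 − 4.5P.
Supply slope: (197 − 199)/(11 − 13) = 1, so Qs = P + 186.
Without the subsidy, 263 − 4.5P = P + 186 gives 5.5P = 77, so P* = 14 and Q* = 200.
With a per-unit subsidy paid to buyers, each effectively pays P − 11, so demand becomes Qd = 263 − 4.5(P − 11).
Solving gives Q = 209 with buyers paying 12 and sellers receiving 23 (the 11 wedge).
Gain to buyers: 2; to sellers: 9. (They sum to 11.)

Buyers gain 2 per gallon; sellers gain 9 per gallon.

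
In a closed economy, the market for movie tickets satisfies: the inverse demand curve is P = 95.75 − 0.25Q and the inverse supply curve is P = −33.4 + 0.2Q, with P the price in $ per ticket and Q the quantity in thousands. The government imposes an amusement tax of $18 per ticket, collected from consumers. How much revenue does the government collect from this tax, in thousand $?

Rewrite in direct form: Qd = 383 − 4P and Qs = 5P + 167.
Without the tax, 383 − 4P = 5P + 167 gives 9P = 216, so P* = $24 and Q* = 287.
With the tax collected from consumers, demand (in seller-price terms) shifts: Qd = 383 − 4(P + 18).
Solving gives Q = 247 with consumers paying $34 and sellers receiving $16 (the $18 wedge).
Revenue = t · Q = 18 · 247 = $4446.

Tax revenue = $4446 thousand.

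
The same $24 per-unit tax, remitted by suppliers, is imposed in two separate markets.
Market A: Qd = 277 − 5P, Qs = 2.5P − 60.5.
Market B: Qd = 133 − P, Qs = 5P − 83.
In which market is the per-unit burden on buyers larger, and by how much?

Market B, by $12.

Market A: pre-tax P* = $45, Q* = 52; post-tax Q = 12; per-unit burden on buyers = $8.
Market B: pre-tax P* = $36, Q* = 97; post-tax Q = 77; per-unit burden on buyers = $20.
Difference: $8 vs $20 → market B is larger by $12.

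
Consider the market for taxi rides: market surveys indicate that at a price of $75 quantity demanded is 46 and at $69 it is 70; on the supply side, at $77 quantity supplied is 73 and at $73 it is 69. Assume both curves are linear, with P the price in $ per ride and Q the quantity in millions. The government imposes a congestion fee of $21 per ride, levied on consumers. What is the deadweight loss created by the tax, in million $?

Demand slope: (70 − 46)/(69 − 75) = -4, so Qd = 346 − 4P.
Supply slope: (69 − 73)/(73 − 77) = 1, so Qs = P − 4.
Before the tax: set 346 − 4P = P − 4 → P* = $70, Q* = 66.
With the tax collected from consumers, demand (in seller-price terms) shifts: Qd = 346 − 4(P + 21).
Solving gives Q = 49.2 with consumers paying $74.2 and sellers receiving $53.2 (the $21 wedge).
Quantity falls by |ΔQ| = |66 − 49.2| = 16.8.
DWL = ½ · t · |ΔQ| = ½ · 21 · 16.8 = $176.4.

Deadweight loss = $176.4 million.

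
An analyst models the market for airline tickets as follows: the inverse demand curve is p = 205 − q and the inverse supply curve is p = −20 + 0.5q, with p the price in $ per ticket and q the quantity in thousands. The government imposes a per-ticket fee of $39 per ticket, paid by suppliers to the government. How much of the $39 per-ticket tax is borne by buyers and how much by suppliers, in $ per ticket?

Buyers bear $26 per ticket; suppliers bear $13 per ticket.

Rewrite in direct form: qd = 205 − p and qs = 2p + 40.
Without the tax, 205 − p = 2p + 40 gives 3p = 165, so p* = $55 and q* = 150.
With the tax collected from suppliers, supply shifts: qs = 2(p − 39) + 40.
Solving gives q = 124 with buyers paying $81 and suppliers receiving $42 (the $39 wedge).
Burden on buyers: $26; on suppliers: $13. (They sum to $39.)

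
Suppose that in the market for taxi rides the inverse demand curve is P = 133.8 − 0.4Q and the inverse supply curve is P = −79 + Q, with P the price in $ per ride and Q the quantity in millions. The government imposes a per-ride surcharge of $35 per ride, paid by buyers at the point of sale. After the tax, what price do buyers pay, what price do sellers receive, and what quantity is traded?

Inverting to Q(P) form: Qd = 334.5 − 2.5P; Qs = P + 79.
Before the tax: set 334.5 − 2.5P = P + 79 → P* = $73, Q* = 152.
With the tax collected from buyers, demand (in seller-price terms) shifts: Qd = 334.5 − 2.5(P + 35).
New equilibrium: buyers pay $83, sellers receive $48, Q = 127. (Wedge: Pb − Ps = 35.)
The less price-elastic side of the market bears the larger share of a per-unit tax.

Buyers pay $83; sellers receive $48; quantity = 127.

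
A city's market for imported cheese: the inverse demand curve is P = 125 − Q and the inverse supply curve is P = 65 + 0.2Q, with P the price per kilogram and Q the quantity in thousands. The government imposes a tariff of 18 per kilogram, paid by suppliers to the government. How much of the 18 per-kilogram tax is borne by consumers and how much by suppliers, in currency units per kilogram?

Consumers bear 15 per kilogram; suppliers bear 3 per kilogram.

Rewrite in direct form: Qd = 125 − P and Qs = 5P − 325.
Before the tax: set 125 − P = 5P − 325 → P* = 75, Q* = 50.
With the tax collected from suppliers, supply shifts: Qs = 5(P − 18) − 325.
New equilibrium: consumers pay 90, suppliers receive 72, Q = 35. (Wedge: Pb − Ps = 18.)
Burden on consumers: 15; on suppliers: 3. (They sum to 18.)
The less price-elastic side of the market bears the larger share of a per-unit tax.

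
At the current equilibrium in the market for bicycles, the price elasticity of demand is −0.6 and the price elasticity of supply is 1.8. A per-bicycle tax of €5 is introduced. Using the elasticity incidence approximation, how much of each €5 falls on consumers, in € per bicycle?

Consumers bear ≈ €3.75 per bicycle.

Incidence ratio: consumers' share ≈ εs / (εs + |εd|) = 1.8 / (1.8 + 0.6) = 0.75.
So consumers bear ≈ 0.75 × €5 = €3.75; producers bear €1.25.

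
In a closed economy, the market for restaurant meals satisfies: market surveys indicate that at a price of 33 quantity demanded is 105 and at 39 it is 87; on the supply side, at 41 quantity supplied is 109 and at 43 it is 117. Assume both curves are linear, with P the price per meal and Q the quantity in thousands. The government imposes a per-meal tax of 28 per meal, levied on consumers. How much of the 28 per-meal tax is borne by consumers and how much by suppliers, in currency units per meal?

Demand slope: (87 − 105)/(39 − 33) = -3, so Qd = 204 − 3P.
Supply slope: (117 − 109)/(43 − 41) = 4, so Qs = 4P − 55.
Before the tax: set 204 − 3P = 4P − 55 → P* = 37, Q* = 93.
With the tax collected from consumers, demand (in seller-price terms) shifts: Qd = 204 − 3(P + 28).
Solving gives Q = 45 with consumers paying 53 and suppliers receiving 25 (the 28 wedge).
Burden on consumers: 16; on suppliers: 12. (They sum to 28.)
The less price-elastic side of the market bears the larger share of a per-unit tax.

Consumers bear 16 per meal; suppliers bear 12 per meal.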